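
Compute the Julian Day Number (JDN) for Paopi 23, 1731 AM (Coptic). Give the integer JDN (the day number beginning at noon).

In the Gregorian calendar the same day is 2 November 2014.
JDN 2400001 is 17 November 1858 CE (Gregorian), MJD 0; the target day is +56963 days from there, so JDN = 2456964.

2456964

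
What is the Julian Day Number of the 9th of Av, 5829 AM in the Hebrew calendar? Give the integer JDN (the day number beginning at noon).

2476955

In the Gregorian calendar the same day is 27 July 2069.
JDN 2299161 is 15 October 1582 CE (Gregorian); the target day is +177794 days from there, so JDN = 2476955.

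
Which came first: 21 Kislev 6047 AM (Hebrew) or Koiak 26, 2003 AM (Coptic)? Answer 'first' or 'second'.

first

First date → JDN 2556347; second date → JDN 2556375.
JDN 2556347 < JDN 2556375, so the first date is earlier.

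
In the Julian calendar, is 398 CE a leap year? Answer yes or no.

398 mod 4 = 2, so it is a common year in the Julian calendar.

no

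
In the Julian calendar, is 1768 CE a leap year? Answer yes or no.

yes

1768 mod 4 = 0, so it is a leap year in the Julian calendar.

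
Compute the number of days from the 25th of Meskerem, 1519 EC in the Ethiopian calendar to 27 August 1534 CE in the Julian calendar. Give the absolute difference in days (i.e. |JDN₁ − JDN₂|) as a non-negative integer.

2896

First date → JDN 2278694; second date → JDN 2281590.
The interval is |2278694 − 2281590| = 2896 days.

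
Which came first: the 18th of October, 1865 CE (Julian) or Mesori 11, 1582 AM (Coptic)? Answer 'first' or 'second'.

First date → JDN 2402540; second date → JDN 2402830.
JDN 2402540 < JDN 2402830, so the first date is earlier.

first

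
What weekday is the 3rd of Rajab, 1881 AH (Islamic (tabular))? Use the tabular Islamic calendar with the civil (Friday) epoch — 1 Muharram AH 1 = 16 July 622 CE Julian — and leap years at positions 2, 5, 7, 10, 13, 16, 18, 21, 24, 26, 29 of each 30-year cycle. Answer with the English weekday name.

This is JDN 2614828 (20 January 2447 Gregorian).
JDN 2614828 mod 7 = 6, and JDN 0 was a Monday, so this is a Sunday.

Sunday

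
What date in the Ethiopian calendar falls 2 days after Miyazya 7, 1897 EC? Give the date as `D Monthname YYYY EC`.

The starting date is JDN 2416951; 2416951 + 2 = 2416953.
JDN 2416953 corresponds to 9 Miyazya 1897 EC.

9 Miyazya 1897 EC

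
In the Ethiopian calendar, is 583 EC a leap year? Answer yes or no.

yes

583 mod 4 = 3; in the Ethiopian calendar a year is leap when year mod 4 = 3, so it is a leap year.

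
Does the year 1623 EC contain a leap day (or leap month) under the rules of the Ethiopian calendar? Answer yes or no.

1623 mod 4 = 3; in the Ethiopian calendar a year is leap when year mod 4 = 3, so it is a leap year.

yes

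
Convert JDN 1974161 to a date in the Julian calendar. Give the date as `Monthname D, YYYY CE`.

December 16, 692 CE

The proleptic Gregorian equivalent of JDN 1974161 is 19 December 692.
In the Julian calendar that day is December 16, 692 CE.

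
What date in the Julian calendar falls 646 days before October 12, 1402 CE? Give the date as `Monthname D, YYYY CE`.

January 4, 1401 CE

JDN of October 12, 1402 CE = 2233423.
2233423 − 646 = 2232777.
JDN 2232777 in the Julian calendar is January 4, 1401 CE.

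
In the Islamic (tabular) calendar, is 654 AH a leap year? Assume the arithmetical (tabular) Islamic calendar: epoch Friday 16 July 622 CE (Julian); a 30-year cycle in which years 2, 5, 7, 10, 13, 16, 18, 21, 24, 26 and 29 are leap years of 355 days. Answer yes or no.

yes

Year 654 AH is year 24 of its 30-year cycle; leap positions are 2, 5, 7, 10, 13, 16, 18, 21, 24, 26, 29, so it is a leap year (355 days).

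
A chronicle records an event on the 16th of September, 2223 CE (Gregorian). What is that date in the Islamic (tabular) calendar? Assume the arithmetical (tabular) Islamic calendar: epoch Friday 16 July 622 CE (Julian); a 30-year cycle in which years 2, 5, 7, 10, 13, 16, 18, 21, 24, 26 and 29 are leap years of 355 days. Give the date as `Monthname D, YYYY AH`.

Rabi' al-Thani 19, 1651 AH

Both dates share Julian Day Number 2533252; in the tabular Islamic calendar that is 19 Rabi' al-Thani 1651 AH.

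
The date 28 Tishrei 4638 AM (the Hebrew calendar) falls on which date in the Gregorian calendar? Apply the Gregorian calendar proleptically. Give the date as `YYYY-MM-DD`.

Both dates share Julian Day Number 2041664; in the Gregorian calendar that is 13 October 877 CE.

0877-10-13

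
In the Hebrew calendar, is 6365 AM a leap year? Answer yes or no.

yes

Hebrew year 6365 is year 19 of its 19-year Metonic cycle; leap years are at positions 3, 6, 8, 11, 14, 17, 19, so it is a leap year (13 months).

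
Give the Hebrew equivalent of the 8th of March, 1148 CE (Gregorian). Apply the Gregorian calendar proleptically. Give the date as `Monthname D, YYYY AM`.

Adar II 8, 4908 AM

Both dates share Julian Day Number 2140425; in the Hebrew calendar that is 8 Adar II 4908 AM.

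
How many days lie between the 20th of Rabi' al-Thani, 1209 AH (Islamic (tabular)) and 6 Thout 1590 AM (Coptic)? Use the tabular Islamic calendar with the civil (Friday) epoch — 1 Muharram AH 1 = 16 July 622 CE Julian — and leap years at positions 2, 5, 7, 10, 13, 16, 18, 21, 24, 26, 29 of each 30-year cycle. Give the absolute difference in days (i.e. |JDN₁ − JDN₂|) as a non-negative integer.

28794

JDN of the first date = 2376623.
JDN of the second date = 2405417.
|2405417 − 2376623| = 28794.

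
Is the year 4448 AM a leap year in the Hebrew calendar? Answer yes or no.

Hebrew year 4448 is year 2 of its 19-year Metonic cycle; leap years are at positions 3, 6, 8, 11, 14, 17, 19, so it is a common year (12 months).

no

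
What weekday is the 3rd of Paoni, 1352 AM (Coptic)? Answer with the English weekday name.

Saturday

Equivalently 7 June 1636 Gregorian, JDN 2318755.
Since JDN mod 7 = 5 (0 = Monday), the day is Saturday.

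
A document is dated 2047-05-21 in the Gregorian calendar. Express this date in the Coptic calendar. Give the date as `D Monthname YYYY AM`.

Both dates share Julian Day Number 2468852; in the Coptic calendar that is 13 Pashons 1763 AM.

13 Pashons 1763 AM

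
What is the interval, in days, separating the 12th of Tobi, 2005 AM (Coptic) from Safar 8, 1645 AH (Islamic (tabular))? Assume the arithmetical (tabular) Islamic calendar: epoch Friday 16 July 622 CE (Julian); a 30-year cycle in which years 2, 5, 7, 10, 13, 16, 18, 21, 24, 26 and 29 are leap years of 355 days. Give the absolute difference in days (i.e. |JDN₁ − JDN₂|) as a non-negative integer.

JDN of the first date = 2557122.
JDN of the second date = 2531056.
|2531056 − 2557122| = 26066.

26066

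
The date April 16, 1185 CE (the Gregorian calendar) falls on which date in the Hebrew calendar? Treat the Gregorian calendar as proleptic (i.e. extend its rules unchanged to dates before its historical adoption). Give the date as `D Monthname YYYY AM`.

6 Iyar 4945 AM

Julian Day Number of the source date = 2153978.
Converting JDN 2153978 to the Hebrew calendar gives 6 Iyar 4945 AM.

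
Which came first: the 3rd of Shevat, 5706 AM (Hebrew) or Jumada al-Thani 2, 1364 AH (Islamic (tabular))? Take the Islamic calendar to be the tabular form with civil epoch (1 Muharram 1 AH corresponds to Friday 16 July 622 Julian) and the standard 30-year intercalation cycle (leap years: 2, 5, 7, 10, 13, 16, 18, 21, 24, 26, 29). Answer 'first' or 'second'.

Converting both to JDN: 2431826 vs 2431591; the smaller is the second.

second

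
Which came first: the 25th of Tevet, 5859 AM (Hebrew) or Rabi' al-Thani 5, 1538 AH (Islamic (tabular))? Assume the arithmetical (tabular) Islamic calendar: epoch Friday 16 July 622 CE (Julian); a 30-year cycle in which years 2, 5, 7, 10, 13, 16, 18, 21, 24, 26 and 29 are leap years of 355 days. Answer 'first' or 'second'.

First date → JDN 2487721; second date → JDN 2493195.
JDN 2487721 < JDN 2493195, so the first date is earlier.

first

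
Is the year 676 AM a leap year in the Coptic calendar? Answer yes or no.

no

676 mod 4 = 0; in the Coptic calendar a year is leap when year mod 4 = 3, so it is a common year.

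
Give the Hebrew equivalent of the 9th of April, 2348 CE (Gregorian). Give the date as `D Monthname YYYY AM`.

Julian Day Number of the source date = 2578748.
Converting JDN 2578748 to the Hebrew calendar gives 9 Nisan 6108 AM.

9 Nisan 6108 AM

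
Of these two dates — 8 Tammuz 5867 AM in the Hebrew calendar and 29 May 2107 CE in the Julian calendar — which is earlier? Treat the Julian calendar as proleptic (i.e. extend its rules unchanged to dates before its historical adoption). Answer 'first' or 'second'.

second

Converting both to JDN: 2490806 vs 2490788; the smaller is the second.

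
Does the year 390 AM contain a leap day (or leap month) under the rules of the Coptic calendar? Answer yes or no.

390 mod 4 = 2; in the Coptic calendar a year is leap when year mod 4 = 3, so it is a common year.

no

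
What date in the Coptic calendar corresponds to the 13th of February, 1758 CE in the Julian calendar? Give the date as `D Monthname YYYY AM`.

Julian Day Number of the source date = 2363211.
Converting JDN 2363211 to the Coptic calendar gives 19 Meshir 1474 AM.

19 Meshir 1474 AM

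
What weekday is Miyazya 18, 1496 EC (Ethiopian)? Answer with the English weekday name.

Saturday

In the proleptic Gregorian calendar this is 23 April 1504 (JDN 2270497).
2270497 ≡ 5 (mod 7); counting from Monday = 0 gives Saturday.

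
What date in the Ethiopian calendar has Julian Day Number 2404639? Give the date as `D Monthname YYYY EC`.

24 Hamle 1863 EC

JDN 2404639 is 30 July 1871 in the Gregorian calendar.
In the Ethiopian calendar that day is 24 Hamle 1863 EC.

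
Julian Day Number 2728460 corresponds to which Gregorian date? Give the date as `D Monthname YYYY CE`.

Counting from JDN 2299161 = 15 Oct 1582 gives an offset of 429299 days.

3 March 2758 CE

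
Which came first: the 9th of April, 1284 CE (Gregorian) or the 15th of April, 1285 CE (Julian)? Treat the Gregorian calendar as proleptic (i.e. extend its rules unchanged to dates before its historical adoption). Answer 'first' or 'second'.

first

Converting both to JDN: 2190131 vs 2190509; the smaller is the first.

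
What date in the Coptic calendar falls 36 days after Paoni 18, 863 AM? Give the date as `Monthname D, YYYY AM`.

Epip 24, 863 AM

Counting 36 days forward from JDN 2140162 reaches JDN 2140198, which is Epip 24, 863 AM.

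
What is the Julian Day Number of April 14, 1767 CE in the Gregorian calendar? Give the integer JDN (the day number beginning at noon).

2366547

JDN 2451545 is 1 January 2000 CE (Gregorian); the target day is −84998 days from there, so JDN = 2366547.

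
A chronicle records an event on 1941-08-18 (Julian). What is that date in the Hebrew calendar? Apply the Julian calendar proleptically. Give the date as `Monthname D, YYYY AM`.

Both dates share Julian Day Number 2430238; in the Hebrew calendar that is 8 Elul 5701 AM.

Elul 8, 5701 AM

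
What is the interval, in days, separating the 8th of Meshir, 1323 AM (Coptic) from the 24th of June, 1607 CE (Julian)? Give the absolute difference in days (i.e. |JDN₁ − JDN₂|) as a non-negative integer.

First date → JDN 2308047; second date → JDN 2308189.
The interval is |2308047 − 2308189| = 142 days.

142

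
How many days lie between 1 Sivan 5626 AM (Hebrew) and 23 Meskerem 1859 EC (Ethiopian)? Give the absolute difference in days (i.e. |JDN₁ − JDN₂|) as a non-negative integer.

140

First date → JDN 2402737; second date → JDN 2402877.
The interval is |2402737 − 2402877| = 140 days.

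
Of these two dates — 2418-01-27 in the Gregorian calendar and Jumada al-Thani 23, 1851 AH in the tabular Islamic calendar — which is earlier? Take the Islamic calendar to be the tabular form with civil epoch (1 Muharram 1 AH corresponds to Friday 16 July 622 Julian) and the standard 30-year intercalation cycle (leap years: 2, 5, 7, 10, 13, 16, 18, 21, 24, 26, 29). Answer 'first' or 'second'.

second

Converting both to JDN: 2604243 vs 2604188; the smaller is the second.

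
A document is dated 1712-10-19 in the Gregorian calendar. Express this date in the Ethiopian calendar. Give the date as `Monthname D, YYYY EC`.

Tikimt 11, 1705 EC

Both dates share Julian Day Number 2346647; in the Ethiopian calendar that is 11 Tikimt 1705 EC.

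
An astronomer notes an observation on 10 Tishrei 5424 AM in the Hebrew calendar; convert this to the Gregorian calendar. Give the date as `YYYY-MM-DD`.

Julian Day Number of the source date = 2328742.
Converting JDN 2328742 to the Gregorian calendar gives 11 October 1663 CE.

1663-10-11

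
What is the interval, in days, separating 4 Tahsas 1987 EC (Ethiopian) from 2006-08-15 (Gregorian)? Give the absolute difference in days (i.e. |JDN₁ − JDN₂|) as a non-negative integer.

4263

First date → JDN 2449700; second date → JDN 2453963.
The interval is |2449700 − 2453963| = 4263 days.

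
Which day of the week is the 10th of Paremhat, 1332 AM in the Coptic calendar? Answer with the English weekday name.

Wednesday

In the Gregorian calendar this is 16 March 1616 (JDN 2311367).
2311367 ≡ 2 (mod 7); counting from Monday = 0 gives Wednesday.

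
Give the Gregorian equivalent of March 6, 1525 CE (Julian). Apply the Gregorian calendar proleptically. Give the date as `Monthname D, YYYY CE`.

The Julian–Gregorian offset here is 10 days (Julian trailing).
6 March 1525 Julian + 10 days → 16 March 1525 Gregorian.

March 16, 1525 CE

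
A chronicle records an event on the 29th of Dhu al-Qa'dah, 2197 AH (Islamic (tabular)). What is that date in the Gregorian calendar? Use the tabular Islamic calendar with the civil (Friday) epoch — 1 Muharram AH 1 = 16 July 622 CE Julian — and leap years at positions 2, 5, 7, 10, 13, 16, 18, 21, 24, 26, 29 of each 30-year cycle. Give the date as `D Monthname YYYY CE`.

Julian Day Number of the source date = 2726952.
Converting JDN 2726952 to the Gregorian calendar gives 15 January 2754 CE.

15 January 2754 CE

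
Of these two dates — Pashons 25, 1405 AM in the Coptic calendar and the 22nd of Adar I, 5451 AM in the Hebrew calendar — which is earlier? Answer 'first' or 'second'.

Converting both to JDN: 2338105 vs 2338737; the smaller is the first.

first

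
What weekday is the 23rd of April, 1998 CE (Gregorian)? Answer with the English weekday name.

Thursday

2450927 ≡ 3 (mod 7); counting from Monday = 0 gives Thursday.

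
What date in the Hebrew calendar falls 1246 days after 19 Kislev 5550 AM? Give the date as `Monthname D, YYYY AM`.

Counting 1246 days forward from JDN 2374820 reaches JDN 2376066, which is Iyar 24, 5553 AM.

Iyar 24, 5553 AM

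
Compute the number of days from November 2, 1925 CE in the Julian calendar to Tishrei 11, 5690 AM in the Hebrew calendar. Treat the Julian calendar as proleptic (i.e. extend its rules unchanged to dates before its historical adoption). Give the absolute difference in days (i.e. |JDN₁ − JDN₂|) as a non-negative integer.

JDN of the first date = 2424470.
JDN of the second date = 2425900.
|2425900 − 2424470| = 1430.

1430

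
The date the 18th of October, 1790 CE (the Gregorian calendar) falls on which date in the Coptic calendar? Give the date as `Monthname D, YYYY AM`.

Julian Day Number of the source date = 2375135.
Converting JDN 2375135 to the Coptic calendar gives 10 Paopi 1507 AM.

Paopi 10, 1507 AM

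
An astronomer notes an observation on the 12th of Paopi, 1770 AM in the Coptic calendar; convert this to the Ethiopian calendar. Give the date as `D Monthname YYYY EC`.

Both dates share Julian Day Number 2471198; in the Ethiopian calendar that is 12 Tikimt 2046 EC.

12 Tikimt 2046 EC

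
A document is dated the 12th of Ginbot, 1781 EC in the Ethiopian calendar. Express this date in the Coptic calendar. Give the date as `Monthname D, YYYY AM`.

Pashons 12, 1505 AM

Both dates share Julian Day Number 2374617; in the Coptic calendar that is 12 Pashons 1505 AM.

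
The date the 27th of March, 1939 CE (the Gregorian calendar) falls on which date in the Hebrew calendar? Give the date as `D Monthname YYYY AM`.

Both dates share Julian Day Number 2429350; in the Hebrew calendar that is 7 Nisan 5699 AM.

7 Nisan 5699 AM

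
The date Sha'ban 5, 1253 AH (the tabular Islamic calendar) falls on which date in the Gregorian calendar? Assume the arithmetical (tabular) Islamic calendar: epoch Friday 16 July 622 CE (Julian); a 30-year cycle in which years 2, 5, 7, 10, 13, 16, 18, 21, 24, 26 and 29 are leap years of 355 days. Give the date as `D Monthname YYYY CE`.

Julian Day Number of the source date = 2392318.
Converting JDN 2392318 to the Gregorian calendar gives 4 November 1837 CE.

4 November 1837 CE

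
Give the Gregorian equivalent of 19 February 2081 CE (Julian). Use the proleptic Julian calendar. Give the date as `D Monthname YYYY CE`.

4 March 2081 CE

At this point the Julian calendar is 13 days behind the Gregorian.
19 February 2081 Julian + 13 days → 4 March 2081 Gregorian.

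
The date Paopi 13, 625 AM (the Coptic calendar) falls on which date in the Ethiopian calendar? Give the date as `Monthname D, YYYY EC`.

Julian Day Number of the source date = 2052988.
Converting JDN 2052988 to the Ethiopian calendar gives 13 Tikimt 901 EC.

Tikimt 13, 901 EC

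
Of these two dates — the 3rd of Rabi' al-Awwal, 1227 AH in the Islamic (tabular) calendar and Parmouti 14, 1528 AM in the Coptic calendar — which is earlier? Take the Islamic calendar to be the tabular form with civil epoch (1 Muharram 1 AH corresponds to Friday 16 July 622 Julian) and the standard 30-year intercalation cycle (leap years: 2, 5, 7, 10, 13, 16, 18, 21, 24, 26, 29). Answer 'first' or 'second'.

First date → JDN 2382955; second date → JDN 2382990.
JDN 2382955 < JDN 2382990, so the first date is earlier.

first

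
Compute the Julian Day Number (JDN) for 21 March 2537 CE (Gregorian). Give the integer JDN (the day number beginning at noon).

2647760

JDN 2299161 is 15 October 1582 CE (Gregorian); the target day is +348599 days from there, so JDN = 2647760.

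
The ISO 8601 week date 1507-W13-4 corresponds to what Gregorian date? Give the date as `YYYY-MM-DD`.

ISO week 1 of 1507 is the week containing the first Thursday of 1507.
Week 13, day 4 (Thursday) lands on 1507-03-28.

1507-03-28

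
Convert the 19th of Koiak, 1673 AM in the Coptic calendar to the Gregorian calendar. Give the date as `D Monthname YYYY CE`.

Julian Day Number of the source date = 2435836.
Converting JDN 2435836 to the Gregorian calendar gives 28 December 1956 CE.

28 December 1956 CE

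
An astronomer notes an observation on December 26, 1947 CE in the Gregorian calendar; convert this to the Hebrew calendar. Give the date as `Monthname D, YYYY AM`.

Julian Day Number of the source date = 2432546.
Converting JDN 2432546 to the Hebrew calendar gives 13 Tevet 5708 AM.

Tevet 13, 5708 AM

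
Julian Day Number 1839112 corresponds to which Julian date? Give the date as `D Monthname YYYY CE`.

20 March 323 CE

The proleptic Gregorian equivalent of JDN 1839112 is 21 March 323.
In the Julian calendar that day is 20 March 323 CE.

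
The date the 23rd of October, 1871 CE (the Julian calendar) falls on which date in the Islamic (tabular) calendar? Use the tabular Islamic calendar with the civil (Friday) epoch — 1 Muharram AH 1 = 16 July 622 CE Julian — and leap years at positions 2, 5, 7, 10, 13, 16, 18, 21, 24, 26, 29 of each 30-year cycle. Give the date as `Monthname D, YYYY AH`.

Sha'ban 20, 1288 AH

Julian Day Number of the source date = 2404736.
Converting JDN 2404736 to the tabular Islamic calendar gives 20 Sha'ban 1288 AH.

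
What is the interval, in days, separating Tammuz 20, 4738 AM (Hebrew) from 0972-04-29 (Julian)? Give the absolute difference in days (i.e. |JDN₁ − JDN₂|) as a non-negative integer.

2251

JDN of the first date = 2078451.
JDN of the second date = 2076200.
|2076200 − 2078451| = 2251.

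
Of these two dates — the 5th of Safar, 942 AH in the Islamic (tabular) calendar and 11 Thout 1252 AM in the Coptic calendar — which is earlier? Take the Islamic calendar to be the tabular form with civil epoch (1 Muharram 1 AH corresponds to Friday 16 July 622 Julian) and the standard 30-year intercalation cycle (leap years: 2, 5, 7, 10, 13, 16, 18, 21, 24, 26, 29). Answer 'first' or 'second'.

The two dates have Julian Day Numbers 2281933 and 2281968 respectively.
Since 2281933 < 2281968, the first date comes first.

first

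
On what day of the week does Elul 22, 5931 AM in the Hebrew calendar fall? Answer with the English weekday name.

In the Gregorian calendar this is 22 September 2171 (JDN 2514266).
2514266 ≡ 6 (mod 7); counting from Monday = 0 gives Sunday.

Sunday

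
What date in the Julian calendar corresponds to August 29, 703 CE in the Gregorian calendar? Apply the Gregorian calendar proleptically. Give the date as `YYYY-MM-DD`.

At this point the Julian calendar is 4 days behind the Gregorian.
29 August 703 Gregorian − 4 days → 25 August 703 Julian.

0703-08-25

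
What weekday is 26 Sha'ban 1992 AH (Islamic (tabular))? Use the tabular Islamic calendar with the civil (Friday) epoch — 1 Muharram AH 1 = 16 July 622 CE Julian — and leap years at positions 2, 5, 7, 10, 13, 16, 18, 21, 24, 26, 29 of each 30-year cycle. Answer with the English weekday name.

This is JDN 2654216 (23 November 2554 Gregorian).
JDN 2654216 mod 7 = 5, and JDN 0 was a Monday, so this is a Saturday.

Saturday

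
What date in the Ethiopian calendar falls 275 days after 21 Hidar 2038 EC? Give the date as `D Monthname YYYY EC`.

Counting 275 days forward from JDN 2468315 reaches JDN 2468590, which is 26 Nehase 2038 EC.

26 Nehase 2038 EC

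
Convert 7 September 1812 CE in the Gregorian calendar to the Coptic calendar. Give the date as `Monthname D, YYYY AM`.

Pi Kogi Enavot 3, 1528 AM

Both dates share Julian Day Number 2383129; in the Coptic calendar that is 3 Pi Kogi Enavot 1528 AM.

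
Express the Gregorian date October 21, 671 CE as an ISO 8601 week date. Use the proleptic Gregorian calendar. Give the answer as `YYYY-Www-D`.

The weekday is Saturday (ISO weekday 6).
That Saturday belongs to ISO week 42 of ISO year 671.

0671-W42-6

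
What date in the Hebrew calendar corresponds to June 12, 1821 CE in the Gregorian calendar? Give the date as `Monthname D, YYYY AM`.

Sivan 12, 5581 AM

Julian Day Number of the source date = 2386329.
Converting JDN 2386329 to the Hebrew calendar gives 12 Sivan 5581 AM.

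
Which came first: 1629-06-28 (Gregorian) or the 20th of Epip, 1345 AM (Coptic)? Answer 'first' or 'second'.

first

First date → JDN 2316219; second date → JDN 2316245.
JDN 2316219 < JDN 2316245, so the first date is earlier.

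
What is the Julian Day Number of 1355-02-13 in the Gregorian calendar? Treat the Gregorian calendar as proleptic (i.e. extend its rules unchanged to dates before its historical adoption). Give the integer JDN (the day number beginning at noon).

JDN 2299161 is 15 October 1582 CE (Gregorian); the target day is −83154 days from there, so JDN = 2216007.

2216007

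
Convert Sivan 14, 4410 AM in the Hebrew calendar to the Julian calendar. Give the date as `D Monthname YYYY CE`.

20 May 650 CE

Both dates share Julian Day Number 1958610; in the Julian calendar that is 20 May 650 CE.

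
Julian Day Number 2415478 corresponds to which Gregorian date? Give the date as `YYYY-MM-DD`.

Counting from JDN 2299161 = 15 Oct 1582 gives an offset of 116317 days.

1901-04-03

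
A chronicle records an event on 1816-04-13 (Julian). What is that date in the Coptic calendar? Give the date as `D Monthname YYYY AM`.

The source date corresponds to 25 April 1816 in the Gregorian calendar (JDN 2384455).
That day falls on 18 Parmouti 1532 AM in the Coptic calendar.

18 Parmouti 1532 AM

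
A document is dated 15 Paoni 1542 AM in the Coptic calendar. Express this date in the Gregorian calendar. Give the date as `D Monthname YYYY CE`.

21 June 1826 CE

Julian Day Number of the source date = 2388164.
Converting JDN 2388164 to the Gregorian calendar gives 21 June 1826 CE.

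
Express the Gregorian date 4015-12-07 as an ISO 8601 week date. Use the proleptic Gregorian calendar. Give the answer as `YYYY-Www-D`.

The weekday is Monday (ISO weekday 1).
That Monday belongs to ISO week 50 of ISO year 4015.

4015-W50-1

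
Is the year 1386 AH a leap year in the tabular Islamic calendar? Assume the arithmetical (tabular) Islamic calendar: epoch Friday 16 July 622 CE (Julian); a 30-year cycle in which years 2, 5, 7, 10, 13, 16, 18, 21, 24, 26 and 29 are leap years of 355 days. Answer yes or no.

no

Year 1386 AH is year 6 of its 30-year cycle; leap positions are 2, 5, 7, 10, 13, 16, 18, 21, 24, 26, 29, so it is a common year (354 days).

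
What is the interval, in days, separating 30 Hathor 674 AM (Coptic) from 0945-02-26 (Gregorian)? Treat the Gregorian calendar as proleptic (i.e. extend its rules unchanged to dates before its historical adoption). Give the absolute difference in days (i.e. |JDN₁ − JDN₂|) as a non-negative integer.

4661

First date → JDN 2070932; second date → JDN 2066271.
The interval is |2070932 − 2066271| = 4661 days.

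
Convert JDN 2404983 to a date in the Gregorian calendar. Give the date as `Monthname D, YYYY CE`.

July 8, 1872 CE

Counting from JDN 2299161 = 15 Oct 1582 gives an offset of 105822 days.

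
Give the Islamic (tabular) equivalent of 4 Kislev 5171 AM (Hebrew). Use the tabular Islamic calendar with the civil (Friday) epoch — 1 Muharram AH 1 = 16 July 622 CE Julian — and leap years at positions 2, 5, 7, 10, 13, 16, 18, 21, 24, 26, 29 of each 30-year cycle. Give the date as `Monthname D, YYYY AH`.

Rajab 3, 813 AH

Both dates share Julian Day Number 2236365; in the tabular Islamic calendar that is 3 Rajab 813 AH.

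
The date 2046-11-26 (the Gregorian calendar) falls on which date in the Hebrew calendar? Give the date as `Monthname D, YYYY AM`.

Both dates share Julian Day Number 2468676; in the Hebrew calendar that is 27 Cheshvan 5807 AM.

Cheshvan 27, 5807 AM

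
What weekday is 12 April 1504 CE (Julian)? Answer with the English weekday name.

In the proleptic Gregorian calendar this is 22 April 1504 (JDN 2270496).
JDN 2270496 mod 7 = 4, and JDN 0 was a Monday, so this is a Friday.

Friday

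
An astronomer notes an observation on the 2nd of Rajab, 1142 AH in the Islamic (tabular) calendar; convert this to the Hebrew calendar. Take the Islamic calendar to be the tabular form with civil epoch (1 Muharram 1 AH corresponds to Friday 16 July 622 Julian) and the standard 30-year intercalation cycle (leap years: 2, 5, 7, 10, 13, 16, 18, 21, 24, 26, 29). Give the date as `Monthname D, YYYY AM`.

Shevat 3, 5490 AM

The source date corresponds to 21 January 1730 in the Gregorian calendar (JDN 2352950).
That day falls on 3 Shevat 5490 AM in the Hebrew calendar.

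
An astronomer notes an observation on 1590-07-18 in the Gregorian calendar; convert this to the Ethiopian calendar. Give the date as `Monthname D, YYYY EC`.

Hamle 14, 1582 EC

Julian Day Number of the source date = 2301994.
Converting JDN 2301994 to the Ethiopian calendar gives 14 Hamle 1582 EC.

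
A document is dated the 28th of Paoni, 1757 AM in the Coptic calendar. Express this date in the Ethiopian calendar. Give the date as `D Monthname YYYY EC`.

The source date corresponds to 5 July 2041 in the Gregorian calendar (JDN 2466706).
That day falls on 28 Sene 2033 EC in the Ethiopian calendar.

28 Sene 2033 EC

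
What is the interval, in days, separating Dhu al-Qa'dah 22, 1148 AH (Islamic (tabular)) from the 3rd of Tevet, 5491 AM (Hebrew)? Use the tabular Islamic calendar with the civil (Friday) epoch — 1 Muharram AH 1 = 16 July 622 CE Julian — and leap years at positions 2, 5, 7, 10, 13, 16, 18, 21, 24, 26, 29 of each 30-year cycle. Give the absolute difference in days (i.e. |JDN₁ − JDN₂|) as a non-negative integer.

First date → JDN 2355215; second date → JDN 2353275.
The interval is |2355215 − 2353275| = 1940 days.

1940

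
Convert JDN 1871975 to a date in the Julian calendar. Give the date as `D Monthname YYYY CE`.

The proleptic Gregorian equivalent of JDN 1871975 is 11 March 413.
In the Julian calendar that day is 10 March 413 CE.

10 March 413 CE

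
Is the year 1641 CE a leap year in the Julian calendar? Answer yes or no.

1641 mod 4 = 1, so it is a common year in the Julian calendar.

no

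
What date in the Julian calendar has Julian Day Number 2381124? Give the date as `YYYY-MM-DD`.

JDN 2381124 is 13 March 1807 in the Gregorian calendar.
In the Julian calendar that day is 1807-03-01.

1807-03-01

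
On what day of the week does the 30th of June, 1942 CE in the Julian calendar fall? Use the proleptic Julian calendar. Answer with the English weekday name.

This is JDN 2430554 (13 July 1942 Gregorian).
Since JDN mod 7 = 0 (0 = Monday), the day is Monday.

Monday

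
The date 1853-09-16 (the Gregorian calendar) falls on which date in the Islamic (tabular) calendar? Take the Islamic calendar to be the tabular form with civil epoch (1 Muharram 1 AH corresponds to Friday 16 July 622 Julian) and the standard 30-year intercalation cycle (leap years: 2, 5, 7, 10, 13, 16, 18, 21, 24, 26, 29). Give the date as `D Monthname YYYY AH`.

12 Dhu al-Hijjah 1269 AH

Both dates share Julian Day Number 2398113; in the tabular Islamic calendar that is 12 Dhu al-Hijjah 1269 AH.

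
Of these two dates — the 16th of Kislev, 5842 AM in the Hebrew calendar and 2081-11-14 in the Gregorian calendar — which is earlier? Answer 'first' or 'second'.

Converting both to JDN: 2481482 vs 2481448; the smaller is the second.

second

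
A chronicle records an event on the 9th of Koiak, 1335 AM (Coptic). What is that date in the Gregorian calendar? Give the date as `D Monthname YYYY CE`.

Julian Day Number of the source date = 2312371.
Converting JDN 2312371 to the Gregorian calendar gives 15 December 1618 CE.

15 December 1618 CE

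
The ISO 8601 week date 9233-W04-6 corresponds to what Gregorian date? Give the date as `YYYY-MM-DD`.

9233-01-29

ISO week 1 of 9233 is the week containing the first Thursday of 9233.
Week 4, day 6 (Saturday) lands on 9233-01-29.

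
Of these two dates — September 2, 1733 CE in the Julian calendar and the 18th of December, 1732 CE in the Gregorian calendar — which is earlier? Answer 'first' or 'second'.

second

First date → JDN 2354281; second date → JDN 2354012.
JDN 2354012 < JDN 2354281, so the second date is earlier.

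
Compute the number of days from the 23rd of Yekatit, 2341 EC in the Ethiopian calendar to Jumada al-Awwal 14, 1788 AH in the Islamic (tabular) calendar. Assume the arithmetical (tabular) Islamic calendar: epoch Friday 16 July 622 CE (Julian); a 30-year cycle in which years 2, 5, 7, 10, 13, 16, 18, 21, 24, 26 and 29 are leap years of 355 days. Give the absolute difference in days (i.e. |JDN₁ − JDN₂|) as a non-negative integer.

JDN of the first date = 2579078.
JDN of the second date = 2581824.
|2581824 − 2579078| = 2746.

2746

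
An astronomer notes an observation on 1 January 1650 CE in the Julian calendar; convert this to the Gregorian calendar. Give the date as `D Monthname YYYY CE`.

At this point the Julian calendar is 10 days behind the Gregorian.
1 January 1650 Julian + 10 days → 11 January 1650 Gregorian.

11 January 1650 CE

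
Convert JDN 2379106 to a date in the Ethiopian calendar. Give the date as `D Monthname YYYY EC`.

JDN 2379106 is 2 September 1801 in the Gregorian calendar.
In the Ethiopian calendar that day is 28 Nehase 1793 EC.

28 Nehase 1793 EC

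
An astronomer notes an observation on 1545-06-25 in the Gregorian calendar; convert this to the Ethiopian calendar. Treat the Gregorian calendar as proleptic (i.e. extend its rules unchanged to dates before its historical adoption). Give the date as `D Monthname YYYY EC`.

21 Sene 1537 EC

Julian Day Number of the source date = 2285535.
Converting JDN 2285535 to the Ethiopian calendar gives 21 Sene 1537 EC.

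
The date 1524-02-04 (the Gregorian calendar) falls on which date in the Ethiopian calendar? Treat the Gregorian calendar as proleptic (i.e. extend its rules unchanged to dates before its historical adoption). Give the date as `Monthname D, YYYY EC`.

Julian Day Number of the source date = 2277723.
Converting JDN 2277723 to the Ethiopian calendar gives 29 Tir 1516 EC.

Tir 29, 1516 EC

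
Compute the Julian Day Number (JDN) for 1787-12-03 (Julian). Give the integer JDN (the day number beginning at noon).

Equivalently 14 December 1787 (Gregorian).
JDN 2451545 is 1 January 2000 CE (Gregorian); the target day is −77449 days from there, so JDN = 2374096.

2374096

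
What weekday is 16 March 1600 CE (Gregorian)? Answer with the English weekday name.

Since JDN mod 7 = 3 (0 = Monday), the day is Thursday.

Thursday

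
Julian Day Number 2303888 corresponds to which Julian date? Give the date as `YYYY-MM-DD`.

The Gregorian equivalent of JDN 2303888 is 24 September 1595.
In the Julian calendar that day is 1595-09-14.

1595-09-14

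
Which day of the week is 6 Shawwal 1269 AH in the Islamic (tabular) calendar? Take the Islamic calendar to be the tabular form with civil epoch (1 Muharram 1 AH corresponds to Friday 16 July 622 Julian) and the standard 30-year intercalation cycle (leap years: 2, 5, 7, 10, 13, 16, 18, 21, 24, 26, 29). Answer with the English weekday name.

In the Gregorian calendar this is 13 July 1853 (JDN 2398048).
Since JDN mod 7 = 2 (0 = Monday), the day is Wednesday.

Wednesday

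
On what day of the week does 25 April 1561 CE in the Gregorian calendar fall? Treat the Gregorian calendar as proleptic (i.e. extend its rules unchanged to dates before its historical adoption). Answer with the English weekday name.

2291318 ≡ 1 (mod 7); counting from Monday = 0 gives Tuesday.

Tuesday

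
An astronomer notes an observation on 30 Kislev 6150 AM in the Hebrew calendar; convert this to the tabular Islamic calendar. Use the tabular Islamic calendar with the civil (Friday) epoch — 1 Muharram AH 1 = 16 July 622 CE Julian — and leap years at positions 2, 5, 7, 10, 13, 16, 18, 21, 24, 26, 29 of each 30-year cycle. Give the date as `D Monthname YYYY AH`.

29 Sha'ban 1822 AH

The source date corresponds to 19 December 2389 in the Gregorian calendar (JDN 2593977).
That day falls on 29 Sha'ban 1822 AH in the tabular Islamic calendar.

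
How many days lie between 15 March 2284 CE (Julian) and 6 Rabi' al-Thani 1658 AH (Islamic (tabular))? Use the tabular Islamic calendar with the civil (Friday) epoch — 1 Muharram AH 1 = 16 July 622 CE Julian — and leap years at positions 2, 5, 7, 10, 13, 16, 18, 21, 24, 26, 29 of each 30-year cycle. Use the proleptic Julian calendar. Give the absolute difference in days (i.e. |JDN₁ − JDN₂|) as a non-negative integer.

19643

First date → JDN 2555363; second date → JDN 2535720.
The interval is |2555363 − 2535720| = 19643 days.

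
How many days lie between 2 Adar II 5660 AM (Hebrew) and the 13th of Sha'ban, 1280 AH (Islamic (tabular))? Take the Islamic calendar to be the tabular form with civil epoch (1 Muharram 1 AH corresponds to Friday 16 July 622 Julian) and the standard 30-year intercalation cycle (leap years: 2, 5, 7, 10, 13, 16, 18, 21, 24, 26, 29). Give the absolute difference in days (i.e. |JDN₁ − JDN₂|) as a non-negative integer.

First date → JDN 2415082; second date → JDN 2401894.
The interval is |2415082 − 2401894| = 13188 days.

13188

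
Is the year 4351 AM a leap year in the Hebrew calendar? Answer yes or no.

yes

Hebrew year 4351 is year 19 of its 19-year Metonic cycle; leap years are at positions 3, 6, 8, 11, 14, 17, 19, so it is a leap year (13 months).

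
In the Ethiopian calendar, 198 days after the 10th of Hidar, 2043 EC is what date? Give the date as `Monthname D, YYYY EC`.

Ginbot 28, 2043 EC

Counting 198 days forward from JDN 2470130 reaches JDN 2470328, which is Ginbot 28, 2043 EC.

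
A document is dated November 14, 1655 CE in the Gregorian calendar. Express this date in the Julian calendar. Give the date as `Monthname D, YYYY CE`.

For dates in this range the Gregorian date is 10 days ahead of the Julian.
14 November 1655 Gregorian − 10 days → 4 November 1655 Julian.

November 4, 1655 CE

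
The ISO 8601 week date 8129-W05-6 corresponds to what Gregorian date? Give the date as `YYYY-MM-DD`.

ISO week 1 of 8129 is the week containing the first Thursday of 8129.
Week 5, day 6 (Saturday) lands on 8129-02-05.

8129-02-05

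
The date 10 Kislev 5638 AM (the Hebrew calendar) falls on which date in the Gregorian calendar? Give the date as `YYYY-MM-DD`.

1877-11-16

Julian Day Number of the source date = 2406940.
Converting JDN 2406940 to the Gregorian calendar gives 16 November 1877 CE.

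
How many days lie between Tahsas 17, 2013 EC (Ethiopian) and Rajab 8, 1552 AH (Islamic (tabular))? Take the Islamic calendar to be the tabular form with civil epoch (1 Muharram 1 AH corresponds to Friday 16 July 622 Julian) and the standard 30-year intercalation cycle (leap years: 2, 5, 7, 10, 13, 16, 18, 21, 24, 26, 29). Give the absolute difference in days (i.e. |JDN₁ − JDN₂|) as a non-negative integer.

39037

JDN of the first date = 2459210.
JDN of the second date = 2498247.
|2498247 − 2459210| = 39037.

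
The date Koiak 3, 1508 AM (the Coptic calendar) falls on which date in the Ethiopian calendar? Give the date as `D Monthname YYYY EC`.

The source date corresponds to 11 December 1791 in the Gregorian calendar (JDN 2375554).
That day falls on 3 Tahsas 1784 EC in the Ethiopian calendar.

3 Tahsas 1784 EC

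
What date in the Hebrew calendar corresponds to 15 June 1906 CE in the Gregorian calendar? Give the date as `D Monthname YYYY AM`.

22 Sivan 5666 AM

Julian Day Number of the source date = 2417377.
Converting JDN 2417377 to the Hebrew calendar gives 22 Sivan 5666 AM.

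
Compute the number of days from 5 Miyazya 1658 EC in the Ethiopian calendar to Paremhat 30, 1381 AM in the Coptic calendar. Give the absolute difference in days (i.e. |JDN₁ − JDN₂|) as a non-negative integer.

First date → JDN 2329654; second date → JDN 2329284.
The interval is |2329654 − 2329284| = 370 days.

370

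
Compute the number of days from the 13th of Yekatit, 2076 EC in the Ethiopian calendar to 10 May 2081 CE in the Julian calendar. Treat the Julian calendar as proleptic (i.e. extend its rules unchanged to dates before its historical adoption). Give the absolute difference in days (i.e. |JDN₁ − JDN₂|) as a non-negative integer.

First date → JDN 2482277; second date → JDN 2481273.
The interval is |2482277 − 2481273| = 1004 days.

1004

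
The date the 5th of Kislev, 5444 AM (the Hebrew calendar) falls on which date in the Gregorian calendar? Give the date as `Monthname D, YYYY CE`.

November 23, 1683 CE

Both dates share Julian Day Number 2336090; in the Gregorian calendar that is 23 November 1683 CE.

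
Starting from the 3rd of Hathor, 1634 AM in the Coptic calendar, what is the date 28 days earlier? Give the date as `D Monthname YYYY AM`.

5 Paopi 1634 AM

Counting 28 days back from JDN 2421545 reaches JDN 2421517, which is 5 Paopi 1634 AM.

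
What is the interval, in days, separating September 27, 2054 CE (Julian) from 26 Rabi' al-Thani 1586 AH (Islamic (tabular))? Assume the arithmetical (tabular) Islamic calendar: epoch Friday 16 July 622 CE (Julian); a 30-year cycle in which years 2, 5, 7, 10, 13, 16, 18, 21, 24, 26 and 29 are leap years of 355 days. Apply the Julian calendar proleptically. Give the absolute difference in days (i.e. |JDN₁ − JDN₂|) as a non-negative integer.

First date → JDN 2471551; second date → JDN 2510225.
The interval is |2471551 − 2510225| = 38674 days.

38674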